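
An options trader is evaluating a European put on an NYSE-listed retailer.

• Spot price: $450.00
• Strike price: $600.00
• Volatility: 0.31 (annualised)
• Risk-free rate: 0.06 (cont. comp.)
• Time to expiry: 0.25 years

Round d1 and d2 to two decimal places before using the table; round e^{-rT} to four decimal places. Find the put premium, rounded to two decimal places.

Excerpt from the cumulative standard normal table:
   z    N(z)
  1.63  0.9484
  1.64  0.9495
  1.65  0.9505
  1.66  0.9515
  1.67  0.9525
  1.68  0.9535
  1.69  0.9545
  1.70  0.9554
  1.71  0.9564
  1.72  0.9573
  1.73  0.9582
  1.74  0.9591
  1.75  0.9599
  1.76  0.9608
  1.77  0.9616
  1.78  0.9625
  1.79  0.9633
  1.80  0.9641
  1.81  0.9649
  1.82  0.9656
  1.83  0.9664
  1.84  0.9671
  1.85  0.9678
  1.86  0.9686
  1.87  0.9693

σ√T = 0.31·√0.25 = 0.1550
d₁ = [ln(450/600) + (0.06 + 0.31²/2)·0.25] / 0.1550 = [-0.2877 + 0.0270] / 0.1550 = -1.6817 which rounds to -1.68
d₂ = d₁ − σ√T = -1.6817 − 0.1550 = -1.8367 which rounds to -1.84
e^(−rT) = e^(−0.06·0.25) = 0.9851
N(−d₂) = N(1.84) = 0.9671;  N(−d₁) = N(1.68) = 0.9535
P = 600·0.9851·0.9671 − 450·0.9535 = 571.6141 − 429.0750 = 142.5391

$142.54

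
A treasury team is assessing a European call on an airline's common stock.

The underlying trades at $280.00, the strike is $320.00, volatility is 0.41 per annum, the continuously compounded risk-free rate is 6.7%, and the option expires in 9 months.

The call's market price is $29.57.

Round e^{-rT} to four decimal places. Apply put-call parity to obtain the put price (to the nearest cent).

e^(−rT) = e^(−0.067·0.75) = 0.9510
Put-call parity: C − P = S − K·e^(−rT) = 280 − 320·0.9510 = 280 − 304.3200 = -24.3200
P = C − (C − P) = 29.57 − (-24.3200) = 53.8900

$53.89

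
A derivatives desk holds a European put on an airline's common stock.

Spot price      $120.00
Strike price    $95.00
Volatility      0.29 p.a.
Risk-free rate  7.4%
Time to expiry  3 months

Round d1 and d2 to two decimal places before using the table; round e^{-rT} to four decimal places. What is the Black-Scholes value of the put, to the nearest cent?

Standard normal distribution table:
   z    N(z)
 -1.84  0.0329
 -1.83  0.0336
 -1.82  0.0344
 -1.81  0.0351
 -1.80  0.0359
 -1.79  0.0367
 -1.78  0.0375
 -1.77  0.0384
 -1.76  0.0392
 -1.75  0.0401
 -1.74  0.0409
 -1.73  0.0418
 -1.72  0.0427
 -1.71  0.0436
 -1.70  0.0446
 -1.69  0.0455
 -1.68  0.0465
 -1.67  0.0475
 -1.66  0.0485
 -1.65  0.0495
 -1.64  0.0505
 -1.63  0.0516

$0.22

σ√T = 0.29 × 0.5000 = 0.1450
ln(S/K) + (r + σ²/2)T = ln(120/95) + (0.074 + 0.29²/2)·0.25 = 0.2336 + 0.0290 = 0.2626
d₁ = 0.2626 / 0.1450 = 1.8112 ≈ 1.81
d₂ = d₁ − σ√T = 1.8112 − 0.1450 = 1.6662 ≈ 1.67
exp(−rT) = exp(−0.074·0.25) = 0.9817
N(−d₂) = N(-1.67) = 0.0475;  N(−d₁) = N(-1.81) = 0.0351
P = 95·0.9817·0.0475 − 120·0.0351 = 4.4299 − 4.2120 = 0.2179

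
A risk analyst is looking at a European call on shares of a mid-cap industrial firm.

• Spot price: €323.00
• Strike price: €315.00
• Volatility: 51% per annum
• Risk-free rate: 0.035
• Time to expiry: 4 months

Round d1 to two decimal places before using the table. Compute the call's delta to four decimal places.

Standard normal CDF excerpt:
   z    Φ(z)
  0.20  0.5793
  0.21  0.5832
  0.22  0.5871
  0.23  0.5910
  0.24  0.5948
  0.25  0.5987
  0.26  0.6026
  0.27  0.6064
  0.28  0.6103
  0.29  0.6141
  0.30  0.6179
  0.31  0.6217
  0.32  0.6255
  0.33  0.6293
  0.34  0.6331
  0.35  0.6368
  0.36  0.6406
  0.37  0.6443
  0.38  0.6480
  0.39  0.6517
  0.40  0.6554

0.6064

σ√T = 0.51 × 0.5774 = 0.2944
ln(S/K) + (r + σ²/2)T = ln(323/315) + (0.035 + 0.51²/2)·0.3333 = 0.0251 + 0.0550 = 0.0801
d₁ = 0.0801 / 0.2944 = 0.2720 ≈ 0.27
N(d₁) = N(0.27) = 0.6064
Δ_call = N(d₁) = 0.6064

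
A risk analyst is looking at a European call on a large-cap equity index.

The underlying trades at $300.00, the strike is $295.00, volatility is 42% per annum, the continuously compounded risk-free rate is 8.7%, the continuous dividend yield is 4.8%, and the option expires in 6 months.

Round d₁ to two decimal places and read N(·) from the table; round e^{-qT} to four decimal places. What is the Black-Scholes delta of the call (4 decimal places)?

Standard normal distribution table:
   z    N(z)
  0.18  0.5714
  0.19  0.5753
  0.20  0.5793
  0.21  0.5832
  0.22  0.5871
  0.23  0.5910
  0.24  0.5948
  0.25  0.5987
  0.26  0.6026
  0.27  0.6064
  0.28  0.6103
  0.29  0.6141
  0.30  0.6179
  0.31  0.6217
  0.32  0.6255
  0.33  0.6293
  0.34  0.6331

0.5920

T = 0.5;  σ√T = 0.2970
d₁ = [ln(300/295) + (0.087 − 0.048 + 0.42²/2)·0.5] / 0.2970 = [0.0168 + 0.0636] / 0.2970 = 0.2707 → 0.27
N(d₁) = N(0.27) = 0.6064
Δ_call = e^(−qT)·N(d₁) = 0.9763·0.6064 = 0.5920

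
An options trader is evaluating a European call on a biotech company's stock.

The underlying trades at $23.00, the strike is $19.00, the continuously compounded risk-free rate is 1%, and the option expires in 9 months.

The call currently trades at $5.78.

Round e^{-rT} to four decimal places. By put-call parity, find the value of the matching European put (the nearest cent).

e^(−rT) = e^(−0.01·0.75) = 0.9925
Put-call parity: C − P = S − K·e^(−rT) = 23 − 19·0.9925 = 23 − 18.8575 = 4.1425
P = C − (C − P) = 5.78 − (4.1425) = 1.6375

$1.64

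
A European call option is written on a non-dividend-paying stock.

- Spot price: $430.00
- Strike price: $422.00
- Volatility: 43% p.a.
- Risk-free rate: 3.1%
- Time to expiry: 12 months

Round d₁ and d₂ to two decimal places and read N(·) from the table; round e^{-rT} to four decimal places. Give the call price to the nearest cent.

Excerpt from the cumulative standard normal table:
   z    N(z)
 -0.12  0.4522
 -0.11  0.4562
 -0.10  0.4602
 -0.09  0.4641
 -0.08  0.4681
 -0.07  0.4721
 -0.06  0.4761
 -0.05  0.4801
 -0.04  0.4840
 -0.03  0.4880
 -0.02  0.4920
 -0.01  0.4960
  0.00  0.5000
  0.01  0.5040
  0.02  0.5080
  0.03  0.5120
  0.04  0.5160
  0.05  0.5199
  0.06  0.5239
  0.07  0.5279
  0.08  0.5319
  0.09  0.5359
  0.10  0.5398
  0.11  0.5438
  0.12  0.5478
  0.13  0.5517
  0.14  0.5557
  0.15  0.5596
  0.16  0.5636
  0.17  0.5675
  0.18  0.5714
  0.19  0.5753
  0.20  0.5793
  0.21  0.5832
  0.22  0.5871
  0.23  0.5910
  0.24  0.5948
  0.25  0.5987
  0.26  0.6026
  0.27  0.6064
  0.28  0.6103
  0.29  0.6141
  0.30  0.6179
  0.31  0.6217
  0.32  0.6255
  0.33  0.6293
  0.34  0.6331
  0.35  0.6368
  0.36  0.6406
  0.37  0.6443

$82.32

σ√T = 0.43·√1 = 0.4300
d₁ = [ln(430/422) + (0.031 + 0.43²/2)·1] / 0.4300 = [0.0188 + 0.1234] / 0.4300 = 0.3308 → 0.33
d₂ = d₁ − σ√T = 0.3308 − 0.4300 = -0.0992 → -0.10
exp(−rT) = exp(−0.031·1) = 0.9695
N(d₁) = N(0.33) = 0.6293;  N(d₂) = N(-0.10) = 0.4602
C = 430·0.6293 − 422·0.9695·0.4602 = 270.5990 − 188.2812 = 82.3178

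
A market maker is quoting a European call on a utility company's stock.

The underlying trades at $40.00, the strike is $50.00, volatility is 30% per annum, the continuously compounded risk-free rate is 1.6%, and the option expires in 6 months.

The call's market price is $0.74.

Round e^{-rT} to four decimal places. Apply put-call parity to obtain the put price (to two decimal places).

$10.34

e^(−rT) = e^(−0.016·0.5) = 0.9920
Put-call parity: C − P = S − K·e^(−rT) = 40 − 50·0.9920 = 40 − 49.6000 = -9.6000
P = C − (C − P) = 0.74 − (-9.6000) = 10.3400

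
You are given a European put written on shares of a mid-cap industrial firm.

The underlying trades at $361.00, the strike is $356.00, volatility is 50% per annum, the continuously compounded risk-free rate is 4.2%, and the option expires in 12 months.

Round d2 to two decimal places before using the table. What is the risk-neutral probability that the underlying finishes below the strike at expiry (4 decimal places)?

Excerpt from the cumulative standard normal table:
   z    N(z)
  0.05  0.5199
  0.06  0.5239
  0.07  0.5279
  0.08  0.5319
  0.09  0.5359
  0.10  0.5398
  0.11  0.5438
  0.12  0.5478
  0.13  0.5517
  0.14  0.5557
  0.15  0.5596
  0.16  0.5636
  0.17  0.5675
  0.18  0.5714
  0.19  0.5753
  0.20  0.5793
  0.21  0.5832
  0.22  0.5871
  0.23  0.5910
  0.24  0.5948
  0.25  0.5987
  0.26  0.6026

σ√T = 0.5 × 1.0000 = 0.5000
d₁ = [ln(361/356) + (0.042 + ½·0.5²)·1] / (σ√T) = (0.0139 + 0.1670) / 0.5000 = 0.3619 ≈ 0.36
d₂ = 0.3619 − 0.5000 = -0.1381 ≈ -0.14
Risk-neutral Pr[S_T < K] = N(−d₂) = N(0.14) = 0.5557

0.5557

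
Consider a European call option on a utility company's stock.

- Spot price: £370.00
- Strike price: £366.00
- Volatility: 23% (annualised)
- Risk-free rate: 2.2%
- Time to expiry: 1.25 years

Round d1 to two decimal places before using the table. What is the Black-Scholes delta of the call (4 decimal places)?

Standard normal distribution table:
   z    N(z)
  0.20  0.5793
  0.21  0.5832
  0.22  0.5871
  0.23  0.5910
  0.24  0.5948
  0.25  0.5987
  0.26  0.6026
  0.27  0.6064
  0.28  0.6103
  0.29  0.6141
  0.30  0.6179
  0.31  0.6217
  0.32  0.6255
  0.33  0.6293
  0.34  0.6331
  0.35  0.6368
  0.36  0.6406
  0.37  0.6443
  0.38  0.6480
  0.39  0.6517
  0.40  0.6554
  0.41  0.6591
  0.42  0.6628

0.6103

σ√T = 0.23·√1.25 = 0.2571
d₁ = [ln(370/366) + (0.022 + 0.23²/2)·1.25] / 0.2571 = [0.0109 + 0.0606] / 0.2571 = 0.2778 ≈ 0.28
N(d₁) = N(0.28) = 0.6103
Δ_call = N(d₁) = 0.6103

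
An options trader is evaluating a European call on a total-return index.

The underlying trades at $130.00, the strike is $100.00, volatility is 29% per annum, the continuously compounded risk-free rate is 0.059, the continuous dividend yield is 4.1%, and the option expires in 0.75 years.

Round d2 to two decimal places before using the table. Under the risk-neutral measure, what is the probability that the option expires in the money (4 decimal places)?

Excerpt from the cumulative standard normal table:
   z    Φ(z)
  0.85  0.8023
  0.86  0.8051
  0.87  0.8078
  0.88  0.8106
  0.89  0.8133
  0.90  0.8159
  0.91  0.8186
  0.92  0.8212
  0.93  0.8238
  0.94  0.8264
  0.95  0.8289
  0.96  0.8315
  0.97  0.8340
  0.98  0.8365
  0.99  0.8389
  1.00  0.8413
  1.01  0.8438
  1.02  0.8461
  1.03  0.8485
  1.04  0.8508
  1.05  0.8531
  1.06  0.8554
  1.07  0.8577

0.8340

σ√T = 0.29·√0.75 = 0.2511
d₁ = [ln(130/100) + (0.059 − 0.041 + ½·0.29²)·0.75] / (σ√T) = (0.2624 + 0.0450) / 0.2511 = 1.2240 → 1.22
d₂ = 1.2240 − 0.2511 = 0.9728 → 0.97
Pr(exercise) under Q = N(d₂) = 0.8340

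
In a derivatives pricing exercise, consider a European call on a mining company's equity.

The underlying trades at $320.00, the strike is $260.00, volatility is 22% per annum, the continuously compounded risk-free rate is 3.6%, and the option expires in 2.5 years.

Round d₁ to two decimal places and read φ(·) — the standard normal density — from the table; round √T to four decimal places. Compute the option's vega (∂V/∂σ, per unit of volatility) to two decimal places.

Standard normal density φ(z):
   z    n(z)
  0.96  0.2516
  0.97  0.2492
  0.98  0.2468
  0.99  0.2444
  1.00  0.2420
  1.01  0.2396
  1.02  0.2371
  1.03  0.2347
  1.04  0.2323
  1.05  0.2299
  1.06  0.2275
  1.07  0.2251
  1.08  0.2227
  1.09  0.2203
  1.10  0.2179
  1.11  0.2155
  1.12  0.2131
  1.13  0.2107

118.75

σ√T = 0.22 × 1.5811 = 0.3479
ln(S/K) + (r + σ²/2)T = ln(320/260) + (0.036 + 0.22²/2)·2.5 = 0.2076 + 0.1505 = 0.3581
d₁ = 0.3581 / 0.3479 = 1.0296 ⇒ 1.03
√T = √2.5 = 1.5811
φ(d₁) = φ(1.03) = 0.2347
vega = S·φ(d₁)·√T = 320·0.2347·1.5811 = 118.7469
(Call and put vega coincide under Black-Scholes.)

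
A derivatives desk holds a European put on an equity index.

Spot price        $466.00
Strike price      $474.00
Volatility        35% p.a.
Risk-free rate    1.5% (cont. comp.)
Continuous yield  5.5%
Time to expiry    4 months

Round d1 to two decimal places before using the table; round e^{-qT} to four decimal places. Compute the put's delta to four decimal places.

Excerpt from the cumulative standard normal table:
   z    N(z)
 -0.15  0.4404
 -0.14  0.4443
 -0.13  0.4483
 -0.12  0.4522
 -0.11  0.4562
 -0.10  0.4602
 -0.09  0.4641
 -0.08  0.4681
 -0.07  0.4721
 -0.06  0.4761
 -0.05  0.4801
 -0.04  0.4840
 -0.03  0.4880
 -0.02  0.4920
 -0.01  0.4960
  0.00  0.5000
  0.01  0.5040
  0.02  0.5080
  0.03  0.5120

-0.5104

σ√T = 0.35·√0.3333 = 0.2021
ln(S/K) + (r − q + σ²/2)T = ln(466/474) + (0.015 − 0.055 + 0.35²/2)·0.3333 = -0.0170 + 0.0071 = -0.0099
d₁ = -0.0099 / 0.2021 = -0.0492 ⇒ -0.05
N(d₁) = N(-0.05) = 0.4801
Δ_put = e^(−qT)·(N(d₁) − 1) = 0.9818·(0.4801 − 1) = -0.5104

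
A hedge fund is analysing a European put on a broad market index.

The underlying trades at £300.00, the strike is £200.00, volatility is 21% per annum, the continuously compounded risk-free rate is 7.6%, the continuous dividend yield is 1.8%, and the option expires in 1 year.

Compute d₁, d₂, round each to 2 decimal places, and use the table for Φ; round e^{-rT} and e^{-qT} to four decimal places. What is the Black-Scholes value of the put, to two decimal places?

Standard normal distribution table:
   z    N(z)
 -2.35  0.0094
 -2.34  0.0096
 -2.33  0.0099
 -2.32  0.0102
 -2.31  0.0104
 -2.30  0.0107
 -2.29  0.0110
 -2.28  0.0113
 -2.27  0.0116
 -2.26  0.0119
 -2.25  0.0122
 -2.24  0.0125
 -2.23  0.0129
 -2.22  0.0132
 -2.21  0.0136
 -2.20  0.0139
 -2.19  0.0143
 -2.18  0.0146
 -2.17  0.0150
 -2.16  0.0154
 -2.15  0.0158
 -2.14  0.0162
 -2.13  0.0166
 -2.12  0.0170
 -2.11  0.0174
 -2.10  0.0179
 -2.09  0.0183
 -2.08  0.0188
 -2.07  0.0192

£0.25

T = 1;  σ√T = 0.2100
d₁ = [ln(300/200) + (0.076 − 0.018 + 0.21²/2)·1] / 0.2100 = [0.4055 + 0.0800] / 0.2100 = 2.3120 which rounds to 2.31
d₂ = d₁ − σ√T = 2.3120 − 0.2100 = 2.1020 which rounds to 2.10
exp(−qT) = exp(−0.018·1) = 0.9822;  exp(−rT) = exp(−0.076·1) = 0.9268
N(−d₂) = N(-2.10) = 0.0179;  N(−d₁) = N(-2.31) = 0.0104
P = 200·0.9268·0.0179 − 300·0.9822·0.0104 = 3.3179 − 3.0645 = 0.2535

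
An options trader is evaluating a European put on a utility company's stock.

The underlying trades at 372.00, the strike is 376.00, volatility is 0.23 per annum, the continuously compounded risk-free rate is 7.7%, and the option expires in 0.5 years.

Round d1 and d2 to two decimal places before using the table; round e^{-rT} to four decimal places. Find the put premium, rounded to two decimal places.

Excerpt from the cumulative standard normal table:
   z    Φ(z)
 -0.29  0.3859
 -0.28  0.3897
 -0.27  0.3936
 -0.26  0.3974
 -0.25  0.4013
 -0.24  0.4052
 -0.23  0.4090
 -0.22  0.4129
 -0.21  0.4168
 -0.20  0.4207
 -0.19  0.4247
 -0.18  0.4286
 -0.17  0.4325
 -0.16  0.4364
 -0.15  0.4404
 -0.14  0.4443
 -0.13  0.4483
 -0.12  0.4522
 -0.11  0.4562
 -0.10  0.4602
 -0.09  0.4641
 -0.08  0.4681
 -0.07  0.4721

T = 0.5;  σ√T = 0.1626
ln(S/K) + (r + σ²/2)T = ln(372/376) + (0.077 + 0.23²/2)·0.5 = -0.0107 + 0.0517 = 0.0410
d₁ = 0.0410 / 0.1626 = 0.2523 ≈ 0.25
d₂ = d₁ − σ√T = 0.2523 − 0.1626 = 0.0896 ≈ 0.09
exp(−rT) = exp(−0.077·0.5) = 0.9622
N(−d₂) = N(-0.09) = 0.4641;  N(−d₁) = N(-0.25) = 0.4013
P = 376·0.9622·0.4641 − 372·0.4013 = 167.9054 − 149.2836 = 18.6218

18.62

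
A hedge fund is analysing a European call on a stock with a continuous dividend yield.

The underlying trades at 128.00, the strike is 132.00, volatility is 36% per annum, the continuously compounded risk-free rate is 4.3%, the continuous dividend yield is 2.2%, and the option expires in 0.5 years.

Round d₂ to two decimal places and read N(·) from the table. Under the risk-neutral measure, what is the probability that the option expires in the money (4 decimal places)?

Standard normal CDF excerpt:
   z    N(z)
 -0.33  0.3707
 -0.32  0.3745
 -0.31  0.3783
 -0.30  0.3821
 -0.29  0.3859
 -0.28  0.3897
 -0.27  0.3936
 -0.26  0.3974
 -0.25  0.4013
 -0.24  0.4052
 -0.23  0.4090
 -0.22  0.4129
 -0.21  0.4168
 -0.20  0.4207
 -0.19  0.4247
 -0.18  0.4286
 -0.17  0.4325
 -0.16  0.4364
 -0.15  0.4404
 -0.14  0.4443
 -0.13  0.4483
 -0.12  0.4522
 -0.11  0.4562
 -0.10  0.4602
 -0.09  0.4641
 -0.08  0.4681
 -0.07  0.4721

0.4168

σ√T = 0.36·√0.5 = 0.2546
d₁ = [ln(128/132) + (0.043 − 0.022 + 0.36²/2)·0.5] / 0.2546 = [-0.0308 + 0.0429] / 0.2546 = 0.0476 which rounds to 0.05
d₂ = d₁ − σ√T = 0.0476 − 0.2546 = -0.2069 which rounds to -0.21
Pr(exercise) under Q = N(d₂) = 0.4168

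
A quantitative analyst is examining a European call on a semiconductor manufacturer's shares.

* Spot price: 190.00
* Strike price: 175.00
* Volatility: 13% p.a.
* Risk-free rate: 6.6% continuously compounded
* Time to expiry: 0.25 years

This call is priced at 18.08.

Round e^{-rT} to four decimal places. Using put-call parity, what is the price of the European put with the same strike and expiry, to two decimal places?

0.21

e^(−rT) = e^(−0.066·0.25) = 0.9836
Put-call parity: C − P = S − K·e^(−rT) = 190 − 175·0.9836 = 190 − 172.1300 = 17.8700
P = C − (C − P) = 18.08 − (17.8700) = 0.2100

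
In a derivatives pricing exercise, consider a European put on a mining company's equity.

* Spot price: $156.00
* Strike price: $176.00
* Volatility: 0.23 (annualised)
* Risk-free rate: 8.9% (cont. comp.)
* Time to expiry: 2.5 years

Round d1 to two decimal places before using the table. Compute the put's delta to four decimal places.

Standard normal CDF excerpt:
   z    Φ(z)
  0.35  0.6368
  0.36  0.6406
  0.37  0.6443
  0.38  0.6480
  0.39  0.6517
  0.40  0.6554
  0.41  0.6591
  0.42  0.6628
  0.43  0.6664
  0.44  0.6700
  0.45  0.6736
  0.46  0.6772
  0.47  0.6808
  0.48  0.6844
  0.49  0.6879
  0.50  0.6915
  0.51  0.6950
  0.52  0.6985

-0.3228

σ√T = 0.23·√2.5 = 0.3637
ln(S/K) + (r + σ²/2)T = ln(156/176) + (0.089 + 0.23²/2)·2.5 = -0.1206 + 0.2886 = 0.1680
d₁ = 0.1680 / 0.3637 = 0.4620 ⇒ 0.46
N(d₁) = N(0.46) = 0.6772
Δ_put = N(d₁) − 1 = 0.6772 − 1 = -0.3228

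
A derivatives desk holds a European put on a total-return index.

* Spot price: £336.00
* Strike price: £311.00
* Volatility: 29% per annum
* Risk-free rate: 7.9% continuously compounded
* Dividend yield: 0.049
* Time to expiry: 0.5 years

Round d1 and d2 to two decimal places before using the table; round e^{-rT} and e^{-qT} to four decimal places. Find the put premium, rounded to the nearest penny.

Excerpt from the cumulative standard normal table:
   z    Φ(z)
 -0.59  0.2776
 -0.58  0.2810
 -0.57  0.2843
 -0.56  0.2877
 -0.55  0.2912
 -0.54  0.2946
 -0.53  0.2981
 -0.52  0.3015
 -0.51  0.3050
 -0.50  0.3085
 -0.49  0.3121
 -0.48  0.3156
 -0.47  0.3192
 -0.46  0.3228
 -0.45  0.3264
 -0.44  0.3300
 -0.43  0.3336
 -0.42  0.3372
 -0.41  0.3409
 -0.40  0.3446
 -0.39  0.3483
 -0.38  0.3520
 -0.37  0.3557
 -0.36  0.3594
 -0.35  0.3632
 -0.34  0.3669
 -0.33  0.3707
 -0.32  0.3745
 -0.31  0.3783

£13.11

T = 0.5;  σ√T = 0.2051
d₁ = [ln(336/311) + (0.079 − 0.049 + ½·0.29²)·0.5] / (σ√T) = (0.0773 + 0.0360) / 0.2051 = 0.5527 → 0.55
d₂ = 0.5527 − 0.2051 = 0.3477 → 0.35
exp(−qT) = exp(−0.049·0.5) = 0.9758;  exp(−rT) = exp(−0.079·0.5) = 0.9613
P = 311·0.9613·N(-0.35) − 336·0.9758·N(-0.55) = 311·0.9613·0.3632 − 336·0.9758·0.2912 = 108.5838 − 95.4754 = 13.1084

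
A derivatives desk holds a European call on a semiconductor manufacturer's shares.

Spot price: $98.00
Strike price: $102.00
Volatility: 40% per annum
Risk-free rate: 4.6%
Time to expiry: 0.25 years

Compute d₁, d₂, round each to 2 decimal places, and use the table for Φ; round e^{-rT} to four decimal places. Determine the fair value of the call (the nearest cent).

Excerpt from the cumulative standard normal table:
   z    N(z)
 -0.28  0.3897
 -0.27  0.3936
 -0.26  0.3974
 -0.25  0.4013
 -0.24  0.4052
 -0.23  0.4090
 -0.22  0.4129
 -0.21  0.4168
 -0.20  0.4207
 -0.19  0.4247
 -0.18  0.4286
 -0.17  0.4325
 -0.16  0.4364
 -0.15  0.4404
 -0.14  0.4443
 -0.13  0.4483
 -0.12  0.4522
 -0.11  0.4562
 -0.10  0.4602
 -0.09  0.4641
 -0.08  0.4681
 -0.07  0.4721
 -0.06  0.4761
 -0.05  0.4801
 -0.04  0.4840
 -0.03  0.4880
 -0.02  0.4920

$6.57

T = 0.25;  σ√T = 0.2000
ln(S/K) + (r + σ²/2)T = ln(98/102) + (0.046 + 0.4²/2)·0.25 = -0.0400 + 0.0315 = -0.0085
d₁ = -0.0085 / 0.2000 = -0.0425 → -0.04
d₂ = d₁ − σ√T = -0.0425 − 0.2000 = -0.2425 → -0.24
e^(−rT) = e^(−0.046·0.25) = 0.9886
N(d₁) = N(-0.04) = 0.4840;  N(d₂) = N(-0.24) = 0.4052
C = 98·0.4840 − 102·0.9886·0.4052 = 47.4320 − 40.8592 = 6.5728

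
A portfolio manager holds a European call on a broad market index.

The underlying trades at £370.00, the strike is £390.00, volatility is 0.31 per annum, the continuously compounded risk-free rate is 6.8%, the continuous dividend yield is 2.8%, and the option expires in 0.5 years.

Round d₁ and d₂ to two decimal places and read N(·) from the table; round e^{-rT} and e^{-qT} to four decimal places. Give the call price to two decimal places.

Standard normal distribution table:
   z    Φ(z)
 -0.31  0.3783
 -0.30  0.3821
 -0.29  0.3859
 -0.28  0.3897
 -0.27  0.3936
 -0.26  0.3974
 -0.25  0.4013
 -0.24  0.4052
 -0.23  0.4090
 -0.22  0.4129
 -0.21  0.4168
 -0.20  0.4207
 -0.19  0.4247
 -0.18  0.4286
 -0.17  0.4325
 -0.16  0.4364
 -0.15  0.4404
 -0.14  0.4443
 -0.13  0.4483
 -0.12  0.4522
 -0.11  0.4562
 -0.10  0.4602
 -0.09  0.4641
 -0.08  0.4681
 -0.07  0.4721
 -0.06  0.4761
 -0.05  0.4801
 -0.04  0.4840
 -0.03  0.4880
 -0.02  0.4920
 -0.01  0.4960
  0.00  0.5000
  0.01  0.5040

£26.78

σ√T = 0.31·√0.5 = 0.2192
ln(S/K) + (r − q + σ²/2)T = ln(370/390) + (0.068 − 0.028 + 0.31²/2)·0.5 = -0.0526 + 0.0440 = -0.0086
d₁ = -0.0086 / 0.2192 = -0.0393 ⇒ -0.04
d₂ = d₁ − σ√T = -0.0393 − 0.2192 = -0.2585 ⇒ -0.26
exp(−qT) = exp(−0.028·0.5) = 0.9861;  exp(−rT) = exp(−0.068·0.5) = 0.9666
N(d₁) = N(-0.04) = 0.4840;  N(d₂) = N(-0.26) = 0.3974
C = 370·0.9861·0.4840 − 390·0.9666·0.3974 = 176.5908 − 149.8095 = 26.7813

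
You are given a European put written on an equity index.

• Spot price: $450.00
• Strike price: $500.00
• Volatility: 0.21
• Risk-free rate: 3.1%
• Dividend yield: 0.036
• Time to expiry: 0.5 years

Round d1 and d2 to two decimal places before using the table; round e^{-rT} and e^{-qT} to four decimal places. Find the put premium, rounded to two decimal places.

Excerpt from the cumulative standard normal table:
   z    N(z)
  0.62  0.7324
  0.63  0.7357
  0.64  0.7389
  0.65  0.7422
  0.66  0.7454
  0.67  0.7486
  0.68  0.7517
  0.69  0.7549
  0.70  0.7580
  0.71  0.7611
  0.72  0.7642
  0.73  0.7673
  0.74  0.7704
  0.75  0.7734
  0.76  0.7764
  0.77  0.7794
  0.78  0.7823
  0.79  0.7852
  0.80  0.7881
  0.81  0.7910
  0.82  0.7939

T = 0.5;  σ√T = 0.1485
d₁ = [ln(450/500) + (0.031 − 0.036 + ½·0.21²)·0.5] / (σ√T) = (-0.1054 + 0.0085) / 0.1485 = -0.6521 which rounds to -0.65
d₂ = -0.6521 − 0.1485 = -0.8006 which rounds to -0.80
e^(−qT) = e^(−0.036·0.5) = 0.9822;  e^(−rT) = e^(−0.031·0.5) = 0.9846
P = 500·0.9846·N(0.80) − 450·0.9822·N(0.65) = 500·0.9846·0.7881 − 450·0.9822·0.7422 = 387.9816 − 328.0450 = 59.9367

$59.94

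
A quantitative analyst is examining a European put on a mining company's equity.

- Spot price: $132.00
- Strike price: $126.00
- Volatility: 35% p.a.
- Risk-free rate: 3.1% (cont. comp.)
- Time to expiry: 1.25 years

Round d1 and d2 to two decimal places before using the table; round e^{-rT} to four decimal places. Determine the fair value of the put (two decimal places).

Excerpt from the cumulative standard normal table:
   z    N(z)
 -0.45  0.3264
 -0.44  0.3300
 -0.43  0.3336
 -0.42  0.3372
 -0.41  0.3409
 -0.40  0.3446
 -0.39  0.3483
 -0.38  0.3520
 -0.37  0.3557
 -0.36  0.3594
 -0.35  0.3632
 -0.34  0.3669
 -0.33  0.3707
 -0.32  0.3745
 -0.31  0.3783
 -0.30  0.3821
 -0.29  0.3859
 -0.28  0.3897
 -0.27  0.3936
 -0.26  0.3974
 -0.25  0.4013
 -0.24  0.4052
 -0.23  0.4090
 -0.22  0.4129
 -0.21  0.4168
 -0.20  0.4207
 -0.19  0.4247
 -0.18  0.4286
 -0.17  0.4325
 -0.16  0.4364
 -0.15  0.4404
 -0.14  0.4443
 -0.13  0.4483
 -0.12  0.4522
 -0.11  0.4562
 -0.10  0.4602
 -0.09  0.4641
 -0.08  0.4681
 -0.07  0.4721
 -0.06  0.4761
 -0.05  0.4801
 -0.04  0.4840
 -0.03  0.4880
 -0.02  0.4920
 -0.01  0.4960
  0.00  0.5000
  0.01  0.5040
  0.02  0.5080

σ√T = 0.35 × 1.1180 = 0.3913
d₁ = [ln(132/126) + (0.031 + 0.35²/2)·1.25] / 0.3913 = [0.0465 + 0.1153] / 0.3913 = 0.4136 → 0.41
d₂ = d₁ − σ√T = 0.4136 − 0.3913 = 0.0223 → 0.02
e^(−rT) = e^(−0.031·1.25) = 0.9620
P = 126·0.9620·N(-0.02) − 132·N(-0.41) = 126·0.9620·0.4920 − 132·0.3409 = 59.6363 − 44.9988 = 14.6375

$14.64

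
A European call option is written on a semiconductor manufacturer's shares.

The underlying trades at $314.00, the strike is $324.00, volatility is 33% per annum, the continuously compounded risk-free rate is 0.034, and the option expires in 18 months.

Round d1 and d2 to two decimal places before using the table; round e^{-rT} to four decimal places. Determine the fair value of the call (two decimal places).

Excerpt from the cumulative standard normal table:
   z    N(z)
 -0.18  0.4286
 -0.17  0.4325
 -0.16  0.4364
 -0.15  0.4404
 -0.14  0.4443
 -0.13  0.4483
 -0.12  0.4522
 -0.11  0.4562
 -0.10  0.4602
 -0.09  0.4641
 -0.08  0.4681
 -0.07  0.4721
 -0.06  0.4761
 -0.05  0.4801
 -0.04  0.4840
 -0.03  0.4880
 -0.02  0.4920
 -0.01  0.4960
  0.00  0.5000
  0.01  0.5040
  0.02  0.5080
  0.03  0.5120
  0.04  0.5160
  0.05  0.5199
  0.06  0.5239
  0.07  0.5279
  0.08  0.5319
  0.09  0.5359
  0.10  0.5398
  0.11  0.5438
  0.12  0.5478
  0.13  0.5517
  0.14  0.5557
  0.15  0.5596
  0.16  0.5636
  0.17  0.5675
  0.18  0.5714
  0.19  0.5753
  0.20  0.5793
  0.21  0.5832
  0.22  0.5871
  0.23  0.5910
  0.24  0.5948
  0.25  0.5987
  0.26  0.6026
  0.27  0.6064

$52.39

σ√T = 0.33·√1.5 = 0.4042
d₁ = [ln(314/324) + (0.034 + ½·0.33²)·1.5] / (σ√T) = (-0.0314 + 0.1327) / 0.4042 = 0.2507 ≈ 0.25
d₂ = 0.2507 − 0.4042 = -0.1535 ≈ -0.15
e^(−rT) = e^(−0.034·1.5) = 0.9503
C = 314·N(0.25) − 324·0.9503·N(-0.15) = 314·0.5987 − 324·0.9503·0.4404 = 187.9918 − 135.5979 = 52.3939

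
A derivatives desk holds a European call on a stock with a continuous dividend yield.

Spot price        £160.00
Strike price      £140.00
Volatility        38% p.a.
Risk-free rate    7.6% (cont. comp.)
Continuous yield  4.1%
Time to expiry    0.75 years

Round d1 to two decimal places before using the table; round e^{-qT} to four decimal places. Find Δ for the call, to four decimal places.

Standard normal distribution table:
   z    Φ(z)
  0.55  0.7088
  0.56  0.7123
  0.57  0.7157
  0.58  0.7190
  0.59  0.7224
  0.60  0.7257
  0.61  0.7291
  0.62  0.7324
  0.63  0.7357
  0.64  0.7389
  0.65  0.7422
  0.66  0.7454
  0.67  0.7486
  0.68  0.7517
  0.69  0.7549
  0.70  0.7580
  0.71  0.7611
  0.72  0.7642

σ√T = 0.38·√0.75 = 0.3291
d₁ = [ln(160/140) + (0.076 − 0.041 + ½·0.38²)·0.75] / (σ√T) = (0.1335 + 0.0804) / 0.3291 = 0.6501 ⇒ 0.65
N(d₁) = N(0.65) = 0.7422
Δ_call = e^(−qT)·N(d₁) = 0.9697·0.7422 = 0.7197

0.7197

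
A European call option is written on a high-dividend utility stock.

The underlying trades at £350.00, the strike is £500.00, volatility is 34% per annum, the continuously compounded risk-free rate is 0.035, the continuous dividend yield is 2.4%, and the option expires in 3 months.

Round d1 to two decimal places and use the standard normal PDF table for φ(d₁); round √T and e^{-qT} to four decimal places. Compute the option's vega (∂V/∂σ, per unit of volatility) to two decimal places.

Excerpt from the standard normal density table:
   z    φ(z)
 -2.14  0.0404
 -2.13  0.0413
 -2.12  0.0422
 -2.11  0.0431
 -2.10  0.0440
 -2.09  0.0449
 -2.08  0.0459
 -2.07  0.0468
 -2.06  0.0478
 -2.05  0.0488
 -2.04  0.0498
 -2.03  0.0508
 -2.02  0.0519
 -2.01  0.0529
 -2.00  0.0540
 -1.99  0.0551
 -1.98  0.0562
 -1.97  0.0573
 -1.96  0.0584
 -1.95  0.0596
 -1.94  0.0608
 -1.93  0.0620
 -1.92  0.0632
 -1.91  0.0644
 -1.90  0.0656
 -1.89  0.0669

σ√T = 0.34·√0.25 = 0.1700
ln(S/K) + (r − q + σ²/2)T = ln(350/500) + (0.035 − 0.024 + 0.34²/2)·0.25 = -0.3567 + 0.0172 = -0.3395
d₁ = -0.3395 / 0.1700 = -1.9969 ⇒ -2.00
√T = √0.25 = 0.5000
φ(d₁) = φ(-2.00) = 0.0540
exp(−qT) = exp(−0.024·0.25) = 0.9940
vega = S·exp(−qT)·φ(d₁)·√T = 350·0.9940·0.0540·0.5000 = 9.3933

9.39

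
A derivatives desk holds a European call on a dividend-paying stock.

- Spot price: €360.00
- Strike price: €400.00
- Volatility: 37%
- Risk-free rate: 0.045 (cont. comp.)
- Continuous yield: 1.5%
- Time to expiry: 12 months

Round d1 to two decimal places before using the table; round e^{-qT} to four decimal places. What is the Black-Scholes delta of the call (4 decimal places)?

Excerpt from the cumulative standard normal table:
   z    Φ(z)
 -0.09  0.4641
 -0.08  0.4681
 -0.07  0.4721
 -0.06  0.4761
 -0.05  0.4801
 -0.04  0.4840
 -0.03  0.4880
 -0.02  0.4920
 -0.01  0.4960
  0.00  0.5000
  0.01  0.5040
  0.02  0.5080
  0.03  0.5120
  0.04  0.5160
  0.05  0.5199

0.4847

T = 1;  σ√T = 0.3700
d₁ = [ln(360/400) + (0.045 − 0.015 + ½·0.37²)·1] / (σ√T) = (-0.1054 + 0.0984) / 0.3700 = -0.0187 ≈ -0.02
N(d₁) = N(-0.02) = 0.4920
Δ_call = e^(−qT)·N(d₁) = 0.9851·0.4920 = 0.4847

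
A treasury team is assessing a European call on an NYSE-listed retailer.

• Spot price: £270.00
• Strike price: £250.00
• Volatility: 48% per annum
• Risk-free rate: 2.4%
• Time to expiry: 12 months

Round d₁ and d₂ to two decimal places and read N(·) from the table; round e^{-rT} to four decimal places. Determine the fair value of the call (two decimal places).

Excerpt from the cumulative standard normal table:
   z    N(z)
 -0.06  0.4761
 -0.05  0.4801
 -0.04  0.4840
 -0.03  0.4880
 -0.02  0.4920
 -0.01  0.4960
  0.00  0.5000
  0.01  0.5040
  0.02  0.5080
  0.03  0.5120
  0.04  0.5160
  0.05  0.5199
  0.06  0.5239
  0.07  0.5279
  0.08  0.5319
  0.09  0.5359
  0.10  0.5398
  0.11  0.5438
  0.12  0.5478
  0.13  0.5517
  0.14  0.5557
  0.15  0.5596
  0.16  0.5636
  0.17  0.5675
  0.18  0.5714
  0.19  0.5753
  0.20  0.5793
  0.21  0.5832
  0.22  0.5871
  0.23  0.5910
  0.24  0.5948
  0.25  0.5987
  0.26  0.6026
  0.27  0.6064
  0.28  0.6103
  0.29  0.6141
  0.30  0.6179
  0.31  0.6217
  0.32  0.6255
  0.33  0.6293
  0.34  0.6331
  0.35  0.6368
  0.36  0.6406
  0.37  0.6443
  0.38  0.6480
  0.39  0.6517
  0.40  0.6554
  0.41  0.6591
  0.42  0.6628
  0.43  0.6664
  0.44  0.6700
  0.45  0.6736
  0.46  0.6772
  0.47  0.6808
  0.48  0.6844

£62.76

σ√T = 0.48·√1 = 0.4800
d₁ = [ln(270/250) + (0.024 + 0.48²/2)·1] / 0.4800 = [0.0770 + 0.1392] / 0.4800 = 0.4503 ≈ 0.45
d₂ = d₁ − σ√T = 0.4503 − 0.4800 = -0.0297 ≈ -0.03
e^(−rT) = e^(−0.024·1) = 0.9763
C = 270·N(0.45) − 250·0.9763·N(-0.03) = 270·0.6736 − 250·0.9763·0.4880 = 181.8720 − 119.1086 = 62.7634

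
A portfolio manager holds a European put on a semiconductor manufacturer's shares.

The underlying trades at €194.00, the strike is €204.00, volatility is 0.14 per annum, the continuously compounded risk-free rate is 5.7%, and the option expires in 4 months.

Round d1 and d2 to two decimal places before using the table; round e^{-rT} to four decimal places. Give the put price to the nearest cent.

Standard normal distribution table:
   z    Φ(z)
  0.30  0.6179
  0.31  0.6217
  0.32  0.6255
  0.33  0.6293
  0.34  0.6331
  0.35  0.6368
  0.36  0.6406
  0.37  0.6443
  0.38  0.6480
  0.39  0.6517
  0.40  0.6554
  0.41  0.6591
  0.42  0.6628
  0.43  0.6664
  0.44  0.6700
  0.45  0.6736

€9.85

σ√T = 0.14 × 0.5774 = 0.0808
d₁ = [ln(194/204) + (0.057 + ½·0.14²)·0.3333] / (σ√T) = (-0.0503 + 0.0223) / 0.0808 = -0.3464 ≈ -0.35
d₂ = -0.3464 − 0.0808 = -0.4272 ≈ -0.43
exp(−rT) = exp(−0.057·0.3333) = 0.9812
P = 204·0.9812·N(0.43) − 194·N(0.35) = 204·0.9812·0.6664 − 194·0.6368 = 133.3898 − 123.5392 = 9.8506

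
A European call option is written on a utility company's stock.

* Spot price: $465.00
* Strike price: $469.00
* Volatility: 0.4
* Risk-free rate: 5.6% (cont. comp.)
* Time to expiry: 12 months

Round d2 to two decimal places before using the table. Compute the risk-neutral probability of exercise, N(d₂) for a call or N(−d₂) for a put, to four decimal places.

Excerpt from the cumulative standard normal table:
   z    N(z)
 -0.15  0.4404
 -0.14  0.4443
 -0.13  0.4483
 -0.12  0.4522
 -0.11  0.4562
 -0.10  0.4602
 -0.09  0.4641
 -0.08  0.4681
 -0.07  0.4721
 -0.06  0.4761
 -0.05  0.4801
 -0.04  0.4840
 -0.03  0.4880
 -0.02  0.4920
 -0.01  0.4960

0.4681

σ√T = 0.4·√1 = 0.4000
d₁ = [ln(465/469) + (0.056 + 0.4²/2)·1] / 0.4000 = [-0.0086 + 0.1360] / 0.4000 = 0.3186 → 0.32
d₂ = d₁ − σ√T = 0.3186 − 0.4000 = -0.0814 → -0.08
Pr(exercise) under Q = N(d₂) = 0.4681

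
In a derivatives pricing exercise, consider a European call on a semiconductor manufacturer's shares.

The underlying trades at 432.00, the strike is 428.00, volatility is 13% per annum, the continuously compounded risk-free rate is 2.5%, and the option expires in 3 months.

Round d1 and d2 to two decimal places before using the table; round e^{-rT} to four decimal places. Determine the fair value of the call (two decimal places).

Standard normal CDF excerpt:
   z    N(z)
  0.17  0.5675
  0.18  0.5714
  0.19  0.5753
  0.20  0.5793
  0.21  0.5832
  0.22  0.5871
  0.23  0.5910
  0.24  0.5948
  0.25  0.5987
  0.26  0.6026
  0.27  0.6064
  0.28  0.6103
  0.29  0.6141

T = 0.25;  σ√T = 0.0650
ln(S/K) + (r + σ²/2)T = ln(432/428) + (0.025 + 0.13²/2)·0.25 = 0.0093 + 0.0084 = 0.0177
d₁ = 0.0177 / 0.0650 = 0.2718 which rounds to 0.27
d₂ = d₁ − σ√T = 0.2718 − 0.0650 = 0.2068 which rounds to 0.21
e^(−rT) = e^(−0.025·0.25) = 0.9938
N(d₁) = N(0.27) = 0.6064;  N(d₂) = N(0.21) = 0.5832
C = 432·0.6064 − 428·0.9938·0.5832 = 261.9648 − 248.0620 = 13.9028

13.90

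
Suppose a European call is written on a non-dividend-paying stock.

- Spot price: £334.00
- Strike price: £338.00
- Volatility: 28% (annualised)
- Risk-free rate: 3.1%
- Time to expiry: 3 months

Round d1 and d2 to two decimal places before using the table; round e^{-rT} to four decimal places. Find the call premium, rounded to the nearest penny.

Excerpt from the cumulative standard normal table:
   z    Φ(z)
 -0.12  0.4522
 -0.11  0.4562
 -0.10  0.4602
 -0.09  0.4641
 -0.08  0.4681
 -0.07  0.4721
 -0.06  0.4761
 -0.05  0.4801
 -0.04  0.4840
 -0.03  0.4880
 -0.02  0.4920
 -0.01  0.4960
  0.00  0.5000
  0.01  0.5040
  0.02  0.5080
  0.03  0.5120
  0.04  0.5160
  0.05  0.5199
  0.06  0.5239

σ√T = 0.28 × 0.5000 = 0.1400
ln(S/K) + (r + σ²/2)T = ln(334/338) + (0.031 + 0.28²/2)·0.25 = -0.0119 + 0.0176 = 0.0056
d₁ = 0.0056 / 0.1400 = 0.0403 which rounds to 0.04
d₂ = d₁ − σ√T = 0.0403 − 0.1400 = -0.0997 which rounds to -0.10
exp(−rT) = exp(−0.031·0.25) = 0.9923
N(d₁) = N(0.04) = 0.5160;  N(d₂) = N(-0.10) = 0.4602
C = 334·0.5160 − 338·0.9923·0.4602 = 172.3440 − 154.3499 = 17.9941

£17.99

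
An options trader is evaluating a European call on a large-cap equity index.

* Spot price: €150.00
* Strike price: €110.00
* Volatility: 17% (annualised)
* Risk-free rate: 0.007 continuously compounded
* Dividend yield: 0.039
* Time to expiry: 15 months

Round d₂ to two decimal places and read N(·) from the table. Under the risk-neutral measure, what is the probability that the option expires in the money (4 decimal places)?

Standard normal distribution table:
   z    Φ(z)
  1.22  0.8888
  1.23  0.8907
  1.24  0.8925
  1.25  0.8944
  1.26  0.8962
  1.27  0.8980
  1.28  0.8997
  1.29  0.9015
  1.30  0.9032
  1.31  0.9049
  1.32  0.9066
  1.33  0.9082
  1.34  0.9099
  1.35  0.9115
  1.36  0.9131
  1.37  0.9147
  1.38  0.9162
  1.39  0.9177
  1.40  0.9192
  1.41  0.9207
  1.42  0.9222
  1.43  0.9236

0.9082

T = 1.25;  σ√T = 0.1901
d₁ = [ln(150/110) + (0.007 − 0.039 + ½·0.17²)·1.25] / (σ√T) = (0.3102 − 0.0219) / 0.1901 = 1.5164 which rounds to 1.52
d₂ = 1.5164 − 0.1901 = 1.3263 which rounds to 1.33
Risk-neutral Pr[S_T > K] = N(d₂) = N(1.33) = 0.9082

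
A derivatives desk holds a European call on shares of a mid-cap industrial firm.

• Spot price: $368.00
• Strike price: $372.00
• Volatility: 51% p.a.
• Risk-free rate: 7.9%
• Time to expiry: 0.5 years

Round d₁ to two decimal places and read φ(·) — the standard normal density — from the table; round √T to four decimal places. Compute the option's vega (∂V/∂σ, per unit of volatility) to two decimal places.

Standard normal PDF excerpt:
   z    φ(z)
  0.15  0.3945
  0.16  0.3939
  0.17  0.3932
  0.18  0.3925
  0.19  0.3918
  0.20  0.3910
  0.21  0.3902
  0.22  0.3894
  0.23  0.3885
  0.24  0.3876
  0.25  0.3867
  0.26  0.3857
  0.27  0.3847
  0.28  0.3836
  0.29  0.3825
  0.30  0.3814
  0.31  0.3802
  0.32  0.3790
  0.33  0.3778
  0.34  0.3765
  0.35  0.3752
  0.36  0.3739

100.36

σ√T = 0.51 × 0.7071 = 0.3606
d₁ = [ln(368/372) + (0.079 + 0.51²/2)·0.5] / 0.3606 = [-0.0108 + 0.1045] / 0.3606 = 0.2599 ≈ 0.26
√T = √0.5 = 0.7071
φ(d₁) = φ(0.26) = 0.3857
vega = S·φ(d₁)·√T = 368·0.3857·0.7071 = 100.3641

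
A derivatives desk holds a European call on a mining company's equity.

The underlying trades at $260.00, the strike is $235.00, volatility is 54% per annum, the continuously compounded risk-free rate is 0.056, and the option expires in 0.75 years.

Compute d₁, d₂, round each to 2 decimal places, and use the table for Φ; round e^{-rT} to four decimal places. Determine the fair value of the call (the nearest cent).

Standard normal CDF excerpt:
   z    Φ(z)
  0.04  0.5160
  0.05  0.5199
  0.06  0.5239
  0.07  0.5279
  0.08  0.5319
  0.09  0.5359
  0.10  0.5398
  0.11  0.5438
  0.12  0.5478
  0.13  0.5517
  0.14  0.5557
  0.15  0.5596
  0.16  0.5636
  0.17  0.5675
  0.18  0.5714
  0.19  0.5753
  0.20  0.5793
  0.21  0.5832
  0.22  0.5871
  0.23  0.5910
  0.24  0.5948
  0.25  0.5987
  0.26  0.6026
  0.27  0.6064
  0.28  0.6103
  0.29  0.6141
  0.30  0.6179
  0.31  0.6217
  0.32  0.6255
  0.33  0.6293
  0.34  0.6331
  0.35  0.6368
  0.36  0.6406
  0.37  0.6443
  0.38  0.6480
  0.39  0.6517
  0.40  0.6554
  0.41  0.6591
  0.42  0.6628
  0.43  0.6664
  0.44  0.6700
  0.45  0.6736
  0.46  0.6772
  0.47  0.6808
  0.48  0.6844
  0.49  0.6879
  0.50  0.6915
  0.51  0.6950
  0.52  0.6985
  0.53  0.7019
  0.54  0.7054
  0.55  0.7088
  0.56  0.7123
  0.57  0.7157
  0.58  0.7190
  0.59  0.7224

$64.45

σ√T = 0.54 × 0.8660 = 0.4677
ln(S/K) + (r + σ²/2)T = ln(260/235) + (0.056 + 0.54²/2)·0.75 = 0.1011 + 0.1514 = 0.2524
d₁ = 0.2524 / 0.4677 = 0.5398 which rounds to 0.54
d₂ = d₁ − σ√T = 0.5398 − 0.4677 = 0.0722 which rounds to 0.07
exp(−rT) = exp(−0.056·0.75) = 0.9589
N(d₁) = N(0.54) = 0.7054;  N(d₂) = N(0.07) = 0.5279
C = 260·0.7054 − 235·0.9589·0.5279 = 183.4040 − 118.9578 = 64.4462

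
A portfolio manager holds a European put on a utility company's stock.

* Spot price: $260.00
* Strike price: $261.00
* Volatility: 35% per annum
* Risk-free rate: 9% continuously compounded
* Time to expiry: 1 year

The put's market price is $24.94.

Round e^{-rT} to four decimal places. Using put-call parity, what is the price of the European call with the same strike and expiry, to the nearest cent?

$46.41

exp(−rT) = exp(−0.09·1) = 0.9139
Put-call parity: C − P = S − K·e^(−rT) = 260 − 261·0.9139 = 260 − 238.5279 = 21.4721
C = P + (C − P) = 24.94 + (21.4721) = 46.4121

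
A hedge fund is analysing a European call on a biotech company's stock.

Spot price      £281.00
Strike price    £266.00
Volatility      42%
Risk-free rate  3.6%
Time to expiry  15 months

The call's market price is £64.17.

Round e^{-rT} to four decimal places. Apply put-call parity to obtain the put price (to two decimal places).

e^(−rT) = e^(−0.036·1.25) = 0.9560
Put-call parity: C − P = S − K·e^(−rT) = 281 − 266·0.9560 = 281 − 254.2960 = 26.7040
P = C − (C − P) = 64.17 − (26.7040) = 37.4660

£37.47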